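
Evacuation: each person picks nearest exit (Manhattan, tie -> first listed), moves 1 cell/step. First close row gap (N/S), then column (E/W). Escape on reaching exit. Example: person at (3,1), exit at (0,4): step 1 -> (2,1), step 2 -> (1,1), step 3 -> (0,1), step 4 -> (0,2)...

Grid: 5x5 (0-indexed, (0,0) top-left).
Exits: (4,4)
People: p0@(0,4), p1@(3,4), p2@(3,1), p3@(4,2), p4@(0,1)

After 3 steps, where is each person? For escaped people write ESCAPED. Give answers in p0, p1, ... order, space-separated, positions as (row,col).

Step 1: p0:(0,4)->(1,4) | p1:(3,4)->(4,4)->EXIT | p2:(3,1)->(4,1) | p3:(4,2)->(4,3) | p4:(0,1)->(1,1)
Step 2: p0:(1,4)->(2,4) | p1:escaped | p2:(4,1)->(4,2) | p3:(4,3)->(4,4)->EXIT | p4:(1,1)->(2,1)
Step 3: p0:(2,4)->(3,4) | p1:escaped | p2:(4,2)->(4,3) | p3:escaped | p4:(2,1)->(3,1)

(3,4) ESCAPED (4,3) ESCAPED (3,1)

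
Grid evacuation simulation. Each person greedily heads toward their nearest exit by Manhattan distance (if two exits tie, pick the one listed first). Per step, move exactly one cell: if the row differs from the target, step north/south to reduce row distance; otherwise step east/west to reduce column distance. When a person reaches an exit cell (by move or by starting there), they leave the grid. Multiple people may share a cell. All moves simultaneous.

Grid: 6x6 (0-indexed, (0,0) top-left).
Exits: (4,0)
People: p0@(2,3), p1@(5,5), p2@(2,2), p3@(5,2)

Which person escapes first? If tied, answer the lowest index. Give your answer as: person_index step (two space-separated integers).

Step 1: p0:(2,3)->(3,3) | p1:(5,5)->(4,5) | p2:(2,2)->(3,2) | p3:(5,2)->(4,2)
Step 2: p0:(3,3)->(4,3) | p1:(4,5)->(4,4) | p2:(3,2)->(4,2) | p3:(4,2)->(4,1)
Step 3: p0:(4,3)->(4,2) | p1:(4,4)->(4,3) | p2:(4,2)->(4,1) | p3:(4,1)->(4,0)->EXIT
Step 4: p0:(4,2)->(4,1) | p1:(4,3)->(4,2) | p2:(4,1)->(4,0)->EXIT | p3:escaped
Step 5: p0:(4,1)->(4,0)->EXIT | p1:(4,2)->(4,1) | p2:escaped | p3:escaped
Step 6: p0:escaped | p1:(4,1)->(4,0)->EXIT | p2:escaped | p3:escaped
Exit steps: [5, 6, 4, 3]
First to escape: p3 at step 3

Answer: 3 3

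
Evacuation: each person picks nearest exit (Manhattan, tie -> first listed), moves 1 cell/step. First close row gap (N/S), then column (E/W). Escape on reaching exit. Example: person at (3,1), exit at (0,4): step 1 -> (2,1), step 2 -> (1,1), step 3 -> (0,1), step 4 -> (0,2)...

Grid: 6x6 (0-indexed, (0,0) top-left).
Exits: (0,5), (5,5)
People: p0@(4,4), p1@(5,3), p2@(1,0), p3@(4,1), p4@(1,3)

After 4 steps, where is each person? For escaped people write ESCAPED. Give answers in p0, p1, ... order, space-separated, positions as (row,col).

Step 1: p0:(4,4)->(5,4) | p1:(5,3)->(5,4) | p2:(1,0)->(0,0) | p3:(4,1)->(5,1) | p4:(1,3)->(0,3)
Step 2: p0:(5,4)->(5,5)->EXIT | p1:(5,4)->(5,5)->EXIT | p2:(0,0)->(0,1) | p3:(5,1)->(5,2) | p4:(0,3)->(0,4)
Step 3: p0:escaped | p1:escaped | p2:(0,1)->(0,2) | p3:(5,2)->(5,3) | p4:(0,4)->(0,5)->EXIT
Step 4: p0:escaped | p1:escaped | p2:(0,2)->(0,3) | p3:(5,3)->(5,4) | p4:escaped

ESCAPED ESCAPED (0,3) (5,4) ESCAPED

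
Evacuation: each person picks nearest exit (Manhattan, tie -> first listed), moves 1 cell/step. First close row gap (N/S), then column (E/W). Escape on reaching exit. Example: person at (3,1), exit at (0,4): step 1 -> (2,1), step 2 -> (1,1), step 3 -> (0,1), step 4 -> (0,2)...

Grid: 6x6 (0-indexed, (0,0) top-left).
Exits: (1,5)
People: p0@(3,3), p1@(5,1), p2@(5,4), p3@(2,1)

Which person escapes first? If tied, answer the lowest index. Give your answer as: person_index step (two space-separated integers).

Step 1: p0:(3,3)->(2,3) | p1:(5,1)->(4,1) | p2:(5,4)->(4,4) | p3:(2,1)->(1,1)
Step 2: p0:(2,3)->(1,3) | p1:(4,1)->(3,1) | p2:(4,4)->(3,4) | p3:(1,1)->(1,2)
Step 3: p0:(1,3)->(1,4) | p1:(3,1)->(2,1) | p2:(3,4)->(2,4) | p3:(1,2)->(1,3)
Step 4: p0:(1,4)->(1,5)->EXIT | p1:(2,1)->(1,1) | p2:(2,4)->(1,4) | p3:(1,3)->(1,4)
Step 5: p0:escaped | p1:(1,1)->(1,2) | p2:(1,4)->(1,5)->EXIT | p3:(1,4)->(1,5)->EXIT
Step 6: p0:escaped | p1:(1,2)->(1,3) | p2:escaped | p3:escaped
Step 7: p0:escaped | p1:(1,3)->(1,4) | p2:escaped | p3:escaped
Step 8: p0:escaped | p1:(1,4)->(1,5)->EXIT | p2:escaped | p3:escaped
Exit steps: [4, 8, 5, 5]
First to escape: p0 at step 4

Answer: 0 4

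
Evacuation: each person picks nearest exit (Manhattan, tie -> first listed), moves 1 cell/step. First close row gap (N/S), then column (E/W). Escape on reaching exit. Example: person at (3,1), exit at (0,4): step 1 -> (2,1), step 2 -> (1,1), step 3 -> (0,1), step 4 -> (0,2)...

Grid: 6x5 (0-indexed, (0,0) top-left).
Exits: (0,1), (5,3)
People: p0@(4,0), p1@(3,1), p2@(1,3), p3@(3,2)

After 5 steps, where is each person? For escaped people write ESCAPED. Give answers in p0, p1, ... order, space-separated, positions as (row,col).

Step 1: p0:(4,0)->(5,0) | p1:(3,1)->(2,1) | p2:(1,3)->(0,3) | p3:(3,2)->(4,2)
Step 2: p0:(5,0)->(5,1) | p1:(2,1)->(1,1) | p2:(0,3)->(0,2) | p3:(4,2)->(5,2)
Step 3: p0:(5,1)->(5,2) | p1:(1,1)->(0,1)->EXIT | p2:(0,2)->(0,1)->EXIT | p3:(5,2)->(5,3)->EXIT
Step 4: p0:(5,2)->(5,3)->EXIT | p1:escaped | p2:escaped | p3:escaped

ESCAPED ESCAPED ESCAPED ESCAPED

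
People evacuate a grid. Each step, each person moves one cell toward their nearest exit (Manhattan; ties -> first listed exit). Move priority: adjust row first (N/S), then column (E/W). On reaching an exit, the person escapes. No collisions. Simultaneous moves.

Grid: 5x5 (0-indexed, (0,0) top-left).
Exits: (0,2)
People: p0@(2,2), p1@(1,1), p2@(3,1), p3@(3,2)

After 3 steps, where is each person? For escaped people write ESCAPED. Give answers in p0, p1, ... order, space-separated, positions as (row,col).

Step 1: p0:(2,2)->(1,2) | p1:(1,1)->(0,1) | p2:(3,1)->(2,1) | p3:(3,2)->(2,2)
Step 2: p0:(1,2)->(0,2)->EXIT | p1:(0,1)->(0,2)->EXIT | p2:(2,1)->(1,1) | p3:(2,2)->(1,2)
Step 3: p0:escaped | p1:escaped | p2:(1,1)->(0,1) | p3:(1,2)->(0,2)->EXIT

ESCAPED ESCAPED (0,1) ESCAPED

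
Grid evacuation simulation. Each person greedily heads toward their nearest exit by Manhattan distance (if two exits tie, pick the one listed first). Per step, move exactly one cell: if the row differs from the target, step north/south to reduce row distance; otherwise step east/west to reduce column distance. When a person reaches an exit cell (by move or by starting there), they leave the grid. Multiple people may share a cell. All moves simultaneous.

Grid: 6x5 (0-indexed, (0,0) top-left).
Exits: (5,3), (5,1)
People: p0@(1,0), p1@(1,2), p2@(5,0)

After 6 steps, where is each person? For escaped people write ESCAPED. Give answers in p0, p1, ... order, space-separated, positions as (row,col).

Step 1: p0:(1,0)->(2,0) | p1:(1,2)->(2,2) | p2:(5,0)->(5,1)->EXIT
Step 2: p0:(2,0)->(3,0) | p1:(2,2)->(3,2) | p2:escaped
Step 3: p0:(3,0)->(4,0) | p1:(3,2)->(4,2) | p2:escaped
Step 4: p0:(4,0)->(5,0) | p1:(4,2)->(5,2) | p2:escaped
Step 5: p0:(5,0)->(5,1)->EXIT | p1:(5,2)->(5,3)->EXIT | p2:escaped

ESCAPED ESCAPED ESCAPED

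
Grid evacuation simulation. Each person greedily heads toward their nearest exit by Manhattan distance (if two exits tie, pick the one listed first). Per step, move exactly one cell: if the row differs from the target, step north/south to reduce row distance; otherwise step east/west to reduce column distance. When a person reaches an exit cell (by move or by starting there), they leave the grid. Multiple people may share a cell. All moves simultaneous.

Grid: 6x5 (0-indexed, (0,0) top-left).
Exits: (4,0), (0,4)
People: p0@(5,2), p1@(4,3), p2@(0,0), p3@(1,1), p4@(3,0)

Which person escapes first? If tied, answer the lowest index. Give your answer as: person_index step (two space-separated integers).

Step 1: p0:(5,2)->(4,2) | p1:(4,3)->(4,2) | p2:(0,0)->(1,0) | p3:(1,1)->(2,1) | p4:(3,0)->(4,0)->EXIT
Step 2: p0:(4,2)->(4,1) | p1:(4,2)->(4,1) | p2:(1,0)->(2,0) | p3:(2,1)->(3,1) | p4:escaped
Step 3: p0:(4,1)->(4,0)->EXIT | p1:(4,1)->(4,0)->EXIT | p2:(2,0)->(3,0) | p3:(3,1)->(4,1) | p4:escaped
Step 4: p0:escaped | p1:escaped | p2:(3,0)->(4,0)->EXIT | p3:(4,1)->(4,0)->EXIT | p4:escaped
Exit steps: [3, 3, 4, 4, 1]
First to escape: p4 at step 1

Answer: 4 1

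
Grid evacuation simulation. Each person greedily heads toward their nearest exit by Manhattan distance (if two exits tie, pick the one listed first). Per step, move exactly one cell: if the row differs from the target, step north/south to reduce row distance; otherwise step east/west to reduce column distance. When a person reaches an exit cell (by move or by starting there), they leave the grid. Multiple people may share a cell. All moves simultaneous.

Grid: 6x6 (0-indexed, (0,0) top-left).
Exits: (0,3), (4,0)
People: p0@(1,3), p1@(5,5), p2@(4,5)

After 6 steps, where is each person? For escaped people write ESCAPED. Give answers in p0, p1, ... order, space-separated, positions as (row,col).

Step 1: p0:(1,3)->(0,3)->EXIT | p1:(5,5)->(4,5) | p2:(4,5)->(4,4)
Step 2: p0:escaped | p1:(4,5)->(4,4) | p2:(4,4)->(4,3)
Step 3: p0:escaped | p1:(4,4)->(4,3) | p2:(4,3)->(4,2)
Step 4: p0:escaped | p1:(4,3)->(4,2) | p2:(4,2)->(4,1)
Step 5: p0:escaped | p1:(4,2)->(4,1) | p2:(4,1)->(4,0)->EXIT
Step 6: p0:escaped | p1:(4,1)->(4,0)->EXIT | p2:escaped

ESCAPED ESCAPED ESCAPED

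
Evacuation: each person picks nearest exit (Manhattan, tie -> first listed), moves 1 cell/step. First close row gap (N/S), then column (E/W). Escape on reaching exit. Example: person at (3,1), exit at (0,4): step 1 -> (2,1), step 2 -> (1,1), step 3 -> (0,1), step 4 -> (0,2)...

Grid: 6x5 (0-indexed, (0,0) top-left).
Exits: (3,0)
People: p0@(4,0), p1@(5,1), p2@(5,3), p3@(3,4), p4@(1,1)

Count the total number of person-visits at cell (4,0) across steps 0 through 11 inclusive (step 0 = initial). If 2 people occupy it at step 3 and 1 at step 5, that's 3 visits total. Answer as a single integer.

Answer: 1

Derivation:
Step 0: p0@(4,0) p1@(5,1) p2@(5,3) p3@(3,4) p4@(1,1) -> at (4,0): 1 [p0], cum=1
Step 1: p0@ESC p1@(4,1) p2@(4,3) p3@(3,3) p4@(2,1) -> at (4,0): 0 [-], cum=1
Step 2: p0@ESC p1@(3,1) p2@(3,3) p3@(3,2) p4@(3,1) -> at (4,0): 0 [-], cum=1
Step 3: p0@ESC p1@ESC p2@(3,2) p3@(3,1) p4@ESC -> at (4,0): 0 [-], cum=1
Step 4: p0@ESC p1@ESC p2@(3,1) p3@ESC p4@ESC -> at (4,0): 0 [-], cum=1
Step 5: p0@ESC p1@ESC p2@ESC p3@ESC p4@ESC -> at (4,0): 0 [-], cum=1
Total visits = 1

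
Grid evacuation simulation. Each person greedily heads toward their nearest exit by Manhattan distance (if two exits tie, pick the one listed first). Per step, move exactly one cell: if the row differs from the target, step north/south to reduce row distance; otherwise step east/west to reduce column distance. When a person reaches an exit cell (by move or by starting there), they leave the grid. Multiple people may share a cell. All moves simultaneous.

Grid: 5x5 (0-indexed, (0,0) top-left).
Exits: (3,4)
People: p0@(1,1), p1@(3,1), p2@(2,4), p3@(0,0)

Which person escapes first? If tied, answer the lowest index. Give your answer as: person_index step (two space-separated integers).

Answer: 2 1

Derivation:
Step 1: p0:(1,1)->(2,1) | p1:(3,1)->(3,2) | p2:(2,4)->(3,4)->EXIT | p3:(0,0)->(1,0)
Step 2: p0:(2,1)->(3,1) | p1:(3,2)->(3,3) | p2:escaped | p3:(1,0)->(2,0)
Step 3: p0:(3,1)->(3,2) | p1:(3,3)->(3,4)->EXIT | p2:escaped | p3:(2,0)->(3,0)
Step 4: p0:(3,2)->(3,3) | p1:escaped | p2:escaped | p3:(3,0)->(3,1)
Step 5: p0:(3,3)->(3,4)->EXIT | p1:escaped | p2:escaped | p3:(3,1)->(3,2)
Step 6: p0:escaped | p1:escaped | p2:escaped | p3:(3,2)->(3,3)
Step 7: p0:escaped | p1:escaped | p2:escaped | p3:(3,3)->(3,4)->EXIT
Exit steps: [5, 3, 1, 7]
First to escape: p2 at step 1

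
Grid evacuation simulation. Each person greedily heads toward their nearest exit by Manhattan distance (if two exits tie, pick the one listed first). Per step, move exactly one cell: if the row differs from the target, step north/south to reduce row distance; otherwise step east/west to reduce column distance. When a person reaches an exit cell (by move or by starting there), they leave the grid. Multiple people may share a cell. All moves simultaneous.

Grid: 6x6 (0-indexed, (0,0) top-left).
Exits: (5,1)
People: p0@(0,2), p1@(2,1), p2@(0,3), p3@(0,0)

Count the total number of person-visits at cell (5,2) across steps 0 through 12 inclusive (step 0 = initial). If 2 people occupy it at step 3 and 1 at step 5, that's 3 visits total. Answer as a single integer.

Step 0: p0@(0,2) p1@(2,1) p2@(0,3) p3@(0,0) -> at (5,2): 0 [-], cum=0
Step 1: p0@(1,2) p1@(3,1) p2@(1,3) p3@(1,0) -> at (5,2): 0 [-], cum=0
Step 2: p0@(2,2) p1@(4,1) p2@(2,3) p3@(2,0) -> at (5,2): 0 [-], cum=0
Step 3: p0@(3,2) p1@ESC p2@(3,3) p3@(3,0) -> at (5,2): 0 [-], cum=0
Step 4: p0@(4,2) p1@ESC p2@(4,3) p3@(4,0) -> at (5,2): 0 [-], cum=0
Step 5: p0@(5,2) p1@ESC p2@(5,3) p3@(5,0) -> at (5,2): 1 [p0], cum=1
Step 6: p0@ESC p1@ESC p2@(5,2) p3@ESC -> at (5,2): 1 [p2], cum=2
Step 7: p0@ESC p1@ESC p2@ESC p3@ESC -> at (5,2): 0 [-], cum=2
Total visits = 2

Answer: 2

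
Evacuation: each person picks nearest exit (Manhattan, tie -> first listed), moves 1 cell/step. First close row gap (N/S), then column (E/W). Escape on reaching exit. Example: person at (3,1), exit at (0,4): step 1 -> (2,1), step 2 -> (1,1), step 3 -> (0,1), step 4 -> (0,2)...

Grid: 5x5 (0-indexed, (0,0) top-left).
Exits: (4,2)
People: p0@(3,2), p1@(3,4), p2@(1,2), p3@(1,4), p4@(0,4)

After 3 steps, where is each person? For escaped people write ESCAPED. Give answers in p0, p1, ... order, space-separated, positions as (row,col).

Step 1: p0:(3,2)->(4,2)->EXIT | p1:(3,4)->(4,4) | p2:(1,2)->(2,2) | p3:(1,4)->(2,4) | p4:(0,4)->(1,4)
Step 2: p0:escaped | p1:(4,4)->(4,3) | p2:(2,2)->(3,2) | p3:(2,4)->(3,4) | p4:(1,4)->(2,4)
Step 3: p0:escaped | p1:(4,3)->(4,2)->EXIT | p2:(3,2)->(4,2)->EXIT | p3:(3,4)->(4,4) | p4:(2,4)->(3,4)

ESCAPED ESCAPED ESCAPED (4,4) (3,4)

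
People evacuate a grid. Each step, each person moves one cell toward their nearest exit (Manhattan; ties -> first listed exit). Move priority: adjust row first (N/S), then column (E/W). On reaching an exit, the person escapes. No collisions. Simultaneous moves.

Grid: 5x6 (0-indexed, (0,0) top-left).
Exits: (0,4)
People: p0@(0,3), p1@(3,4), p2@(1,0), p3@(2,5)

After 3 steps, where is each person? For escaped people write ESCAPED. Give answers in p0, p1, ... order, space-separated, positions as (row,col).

Step 1: p0:(0,3)->(0,4)->EXIT | p1:(3,4)->(2,4) | p2:(1,0)->(0,0) | p3:(2,5)->(1,5)
Step 2: p0:escaped | p1:(2,4)->(1,4) | p2:(0,0)->(0,1) | p3:(1,5)->(0,5)
Step 3: p0:escaped | p1:(1,4)->(0,4)->EXIT | p2:(0,1)->(0,2) | p3:(0,5)->(0,4)->EXIT

ESCAPED ESCAPED (0,2) ESCAPED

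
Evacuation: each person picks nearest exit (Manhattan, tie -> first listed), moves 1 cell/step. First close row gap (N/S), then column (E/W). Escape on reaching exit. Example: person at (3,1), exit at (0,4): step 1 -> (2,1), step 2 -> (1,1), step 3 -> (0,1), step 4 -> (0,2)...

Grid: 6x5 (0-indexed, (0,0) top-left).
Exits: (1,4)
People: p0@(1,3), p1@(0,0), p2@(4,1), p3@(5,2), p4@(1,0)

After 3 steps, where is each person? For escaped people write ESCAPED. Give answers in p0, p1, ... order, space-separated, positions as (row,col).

Step 1: p0:(1,3)->(1,4)->EXIT | p1:(0,0)->(1,0) | p2:(4,1)->(3,1) | p3:(5,2)->(4,2) | p4:(1,0)->(1,1)
Step 2: p0:escaped | p1:(1,0)->(1,1) | p2:(3,1)->(2,1) | p3:(4,2)->(3,2) | p4:(1,1)->(1,2)
Step 3: p0:escaped | p1:(1,1)->(1,2) | p2:(2,1)->(1,1) | p3:(3,2)->(2,2) | p4:(1,2)->(1,3)

ESCAPED (1,2) (1,1) (2,2) (1,3)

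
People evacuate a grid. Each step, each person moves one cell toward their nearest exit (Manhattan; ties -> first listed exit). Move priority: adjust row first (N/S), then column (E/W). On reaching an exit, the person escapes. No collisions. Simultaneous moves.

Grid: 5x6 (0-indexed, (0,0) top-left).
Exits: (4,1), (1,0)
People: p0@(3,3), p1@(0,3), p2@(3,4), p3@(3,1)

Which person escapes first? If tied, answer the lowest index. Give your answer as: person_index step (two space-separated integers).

Answer: 3 1

Derivation:
Step 1: p0:(3,3)->(4,3) | p1:(0,3)->(1,3) | p2:(3,4)->(4,4) | p3:(3,1)->(4,1)->EXIT
Step 2: p0:(4,3)->(4,2) | p1:(1,3)->(1,2) | p2:(4,4)->(4,3) | p3:escaped
Step 3: p0:(4,2)->(4,1)->EXIT | p1:(1,2)->(1,1) | p2:(4,3)->(4,2) | p3:escaped
Step 4: p0:escaped | p1:(1,1)->(1,0)->EXIT | p2:(4,2)->(4,1)->EXIT | p3:escaped
Exit steps: [3, 4, 4, 1]
First to escape: p3 at step 1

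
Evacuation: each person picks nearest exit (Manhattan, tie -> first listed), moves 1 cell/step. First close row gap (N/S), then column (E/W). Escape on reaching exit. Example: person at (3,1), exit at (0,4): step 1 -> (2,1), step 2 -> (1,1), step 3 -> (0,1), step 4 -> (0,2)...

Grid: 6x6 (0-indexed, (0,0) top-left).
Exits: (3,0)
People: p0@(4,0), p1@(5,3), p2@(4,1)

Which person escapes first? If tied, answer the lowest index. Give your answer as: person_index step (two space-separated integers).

Answer: 0 1

Derivation:
Step 1: p0:(4,0)->(3,0)->EXIT | p1:(5,3)->(4,3) | p2:(4,1)->(3,1)
Step 2: p0:escaped | p1:(4,3)->(3,3) | p2:(3,1)->(3,0)->EXIT
Step 3: p0:escaped | p1:(3,3)->(3,2) | p2:escaped
Step 4: p0:escaped | p1:(3,2)->(3,1) | p2:escaped
Step 5: p0:escaped | p1:(3,1)->(3,0)->EXIT | p2:escaped
Exit steps: [1, 5, 2]
First to escape: p0 at step 1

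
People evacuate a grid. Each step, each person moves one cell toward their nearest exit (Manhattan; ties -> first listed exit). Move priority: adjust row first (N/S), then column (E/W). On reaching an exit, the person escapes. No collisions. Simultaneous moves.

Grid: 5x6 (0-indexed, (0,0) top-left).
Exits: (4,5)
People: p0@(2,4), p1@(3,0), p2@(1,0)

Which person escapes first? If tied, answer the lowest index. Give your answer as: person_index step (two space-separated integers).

Answer: 0 3

Derivation:
Step 1: p0:(2,4)->(3,4) | p1:(3,0)->(4,0) | p2:(1,0)->(2,0)
Step 2: p0:(3,4)->(4,4) | p1:(4,0)->(4,1) | p2:(2,0)->(3,0)
Step 3: p0:(4,4)->(4,5)->EXIT | p1:(4,1)->(4,2) | p2:(3,0)->(4,0)
Step 4: p0:escaped | p1:(4,2)->(4,3) | p2:(4,0)->(4,1)
Step 5: p0:escaped | p1:(4,3)->(4,4) | p2:(4,1)->(4,2)
Step 6: p0:escaped | p1:(4,4)->(4,5)->EXIT | p2:(4,2)->(4,3)
Step 7: p0:escaped | p1:escaped | p2:(4,3)->(4,4)
Step 8: p0:escaped | p1:escaped | p2:(4,4)->(4,5)->EXIT
Exit steps: [3, 6, 8]
First to escape: p0 at step 3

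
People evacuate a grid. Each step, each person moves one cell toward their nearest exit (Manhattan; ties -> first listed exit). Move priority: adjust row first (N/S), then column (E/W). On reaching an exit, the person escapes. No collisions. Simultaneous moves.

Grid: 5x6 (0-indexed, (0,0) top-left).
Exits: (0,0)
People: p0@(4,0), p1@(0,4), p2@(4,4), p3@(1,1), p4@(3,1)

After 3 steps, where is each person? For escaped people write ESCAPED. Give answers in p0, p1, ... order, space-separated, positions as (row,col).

Step 1: p0:(4,0)->(3,0) | p1:(0,4)->(0,3) | p2:(4,4)->(3,4) | p3:(1,1)->(0,1) | p4:(3,1)->(2,1)
Step 2: p0:(3,0)->(2,0) | p1:(0,3)->(0,2) | p2:(3,4)->(2,4) | p3:(0,1)->(0,0)->EXIT | p4:(2,1)->(1,1)
Step 3: p0:(2,0)->(1,0) | p1:(0,2)->(0,1) | p2:(2,4)->(1,4) | p3:escaped | p4:(1,1)->(0,1)

(1,0) (0,1) (1,4) ESCAPED (0,1)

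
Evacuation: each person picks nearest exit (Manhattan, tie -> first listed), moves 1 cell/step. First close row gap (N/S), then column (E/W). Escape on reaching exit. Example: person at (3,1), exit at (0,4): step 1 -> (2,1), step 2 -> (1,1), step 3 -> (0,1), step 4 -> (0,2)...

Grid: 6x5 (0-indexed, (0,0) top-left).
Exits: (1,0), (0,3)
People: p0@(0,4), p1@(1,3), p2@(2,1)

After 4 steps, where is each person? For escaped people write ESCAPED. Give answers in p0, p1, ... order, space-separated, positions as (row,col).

Step 1: p0:(0,4)->(0,3)->EXIT | p1:(1,3)->(0,3)->EXIT | p2:(2,1)->(1,1)
Step 2: p0:escaped | p1:escaped | p2:(1,1)->(1,0)->EXIT

ESCAPED ESCAPED ESCAPED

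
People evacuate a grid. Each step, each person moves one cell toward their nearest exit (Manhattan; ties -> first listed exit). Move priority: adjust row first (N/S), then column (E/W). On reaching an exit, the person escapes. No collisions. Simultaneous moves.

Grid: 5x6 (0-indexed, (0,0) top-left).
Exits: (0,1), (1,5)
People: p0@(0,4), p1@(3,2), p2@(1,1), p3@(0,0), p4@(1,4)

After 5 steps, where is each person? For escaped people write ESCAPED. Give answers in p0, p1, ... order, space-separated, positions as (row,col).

Step 1: p0:(0,4)->(1,4) | p1:(3,2)->(2,2) | p2:(1,1)->(0,1)->EXIT | p3:(0,0)->(0,1)->EXIT | p4:(1,4)->(1,5)->EXIT
Step 2: p0:(1,4)->(1,5)->EXIT | p1:(2,2)->(1,2) | p2:escaped | p3:escaped | p4:escaped
Step 3: p0:escaped | p1:(1,2)->(0,2) | p2:escaped | p3:escaped | p4:escaped
Step 4: p0:escaped | p1:(0,2)->(0,1)->EXIT | p2:escaped | p3:escaped | p4:escaped

ESCAPED ESCAPED ESCAPED ESCAPED ESCAPED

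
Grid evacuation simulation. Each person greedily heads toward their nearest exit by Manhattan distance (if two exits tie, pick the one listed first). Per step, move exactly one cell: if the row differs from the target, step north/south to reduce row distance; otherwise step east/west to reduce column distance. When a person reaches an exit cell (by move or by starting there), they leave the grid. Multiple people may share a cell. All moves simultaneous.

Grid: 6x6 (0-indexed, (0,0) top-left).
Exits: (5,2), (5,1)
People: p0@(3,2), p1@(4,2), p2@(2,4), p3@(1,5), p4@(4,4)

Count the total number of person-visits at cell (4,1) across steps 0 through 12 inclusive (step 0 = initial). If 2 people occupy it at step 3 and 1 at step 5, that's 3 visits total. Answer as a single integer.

Answer: 0

Derivation:
Step 0: p0@(3,2) p1@(4,2) p2@(2,4) p3@(1,5) p4@(4,4) -> at (4,1): 0 [-], cum=0
Step 1: p0@(4,2) p1@ESC p2@(3,4) p3@(2,5) p4@(5,4) -> at (4,1): 0 [-], cum=0
Step 2: p0@ESC p1@ESC p2@(4,4) p3@(3,5) p4@(5,3) -> at (4,1): 0 [-], cum=0
Step 3: p0@ESC p1@ESC p2@(5,4) p3@(4,5) p4@ESC -> at (4,1): 0 [-], cum=0
Step 4: p0@ESC p1@ESC p2@(5,3) p3@(5,5) p4@ESC -> at (4,1): 0 [-], cum=0
Step 5: p0@ESC p1@ESC p2@ESC p3@(5,4) p4@ESC -> at (4,1): 0 [-], cum=0
Step 6: p0@ESC p1@ESC p2@ESC p3@(5,3) p4@ESC -> at (4,1): 0 [-], cum=0
Step 7: p0@ESC p1@ESC p2@ESC p3@ESC p4@ESC -> at (4,1): 0 [-], cum=0
Total visits = 0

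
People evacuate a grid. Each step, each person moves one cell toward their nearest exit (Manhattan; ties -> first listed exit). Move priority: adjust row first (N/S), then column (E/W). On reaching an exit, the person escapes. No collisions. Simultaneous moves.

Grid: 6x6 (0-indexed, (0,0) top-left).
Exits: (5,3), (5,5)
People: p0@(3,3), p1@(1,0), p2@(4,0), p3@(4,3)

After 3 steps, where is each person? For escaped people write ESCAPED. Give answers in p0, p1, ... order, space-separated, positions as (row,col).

Step 1: p0:(3,3)->(4,3) | p1:(1,0)->(2,0) | p2:(4,0)->(5,0) | p3:(4,3)->(5,3)->EXIT
Step 2: p0:(4,3)->(5,3)->EXIT | p1:(2,0)->(3,0) | p2:(5,0)->(5,1) | p3:escaped
Step 3: p0:escaped | p1:(3,0)->(4,0) | p2:(5,1)->(5,2) | p3:escaped

ESCAPED (4,0) (5,2) ESCAPED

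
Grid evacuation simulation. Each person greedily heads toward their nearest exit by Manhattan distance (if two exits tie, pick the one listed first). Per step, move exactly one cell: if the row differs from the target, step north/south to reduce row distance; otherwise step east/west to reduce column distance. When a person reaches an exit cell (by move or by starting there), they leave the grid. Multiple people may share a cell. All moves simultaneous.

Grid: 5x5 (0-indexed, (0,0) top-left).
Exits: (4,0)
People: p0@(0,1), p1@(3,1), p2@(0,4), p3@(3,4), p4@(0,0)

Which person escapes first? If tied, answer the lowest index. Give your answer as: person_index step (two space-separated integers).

Answer: 1 2

Derivation:
Step 1: p0:(0,1)->(1,1) | p1:(3,1)->(4,1) | p2:(0,4)->(1,4) | p3:(3,4)->(4,4) | p4:(0,0)->(1,0)
Step 2: p0:(1,1)->(2,1) | p1:(4,1)->(4,0)->EXIT | p2:(1,4)->(2,4) | p3:(4,4)->(4,3) | p4:(1,0)->(2,0)
Step 3: p0:(2,1)->(3,1) | p1:escaped | p2:(2,4)->(3,4) | p3:(4,3)->(4,2) | p4:(2,0)->(3,0)
Step 4: p0:(3,1)->(4,1) | p1:escaped | p2:(3,4)->(4,4) | p3:(4,2)->(4,1) | p4:(3,0)->(4,0)->EXIT
Step 5: p0:(4,1)->(4,0)->EXIT | p1:escaped | p2:(4,4)->(4,3) | p3:(4,1)->(4,0)->EXIT | p4:escaped
Step 6: p0:escaped | p1:escaped | p2:(4,3)->(4,2) | p3:escaped | p4:escaped
Step 7: p0:escaped | p1:escaped | p2:(4,2)->(4,1) | p3:escaped | p4:escaped
Step 8: p0:escaped | p1:escaped | p2:(4,1)->(4,0)->EXIT | p3:escaped | p4:escaped
Exit steps: [5, 2, 8, 5, 4]
First to escape: p1 at step 2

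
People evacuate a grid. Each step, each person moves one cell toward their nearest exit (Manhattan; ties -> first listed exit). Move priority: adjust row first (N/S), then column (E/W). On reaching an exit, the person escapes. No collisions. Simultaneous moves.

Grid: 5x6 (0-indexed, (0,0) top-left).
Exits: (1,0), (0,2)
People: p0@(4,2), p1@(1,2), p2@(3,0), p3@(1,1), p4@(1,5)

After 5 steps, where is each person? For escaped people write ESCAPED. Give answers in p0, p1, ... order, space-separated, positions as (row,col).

Step 1: p0:(4,2)->(3,2) | p1:(1,2)->(0,2)->EXIT | p2:(3,0)->(2,0) | p3:(1,1)->(1,0)->EXIT | p4:(1,5)->(0,5)
Step 2: p0:(3,2)->(2,2) | p1:escaped | p2:(2,0)->(1,0)->EXIT | p3:escaped | p4:(0,5)->(0,4)
Step 3: p0:(2,2)->(1,2) | p1:escaped | p2:escaped | p3:escaped | p4:(0,4)->(0,3)
Step 4: p0:(1,2)->(0,2)->EXIT | p1:escaped | p2:escaped | p3:escaped | p4:(0,3)->(0,2)->EXIT

ESCAPED ESCAPED ESCAPED ESCAPED ESCAPED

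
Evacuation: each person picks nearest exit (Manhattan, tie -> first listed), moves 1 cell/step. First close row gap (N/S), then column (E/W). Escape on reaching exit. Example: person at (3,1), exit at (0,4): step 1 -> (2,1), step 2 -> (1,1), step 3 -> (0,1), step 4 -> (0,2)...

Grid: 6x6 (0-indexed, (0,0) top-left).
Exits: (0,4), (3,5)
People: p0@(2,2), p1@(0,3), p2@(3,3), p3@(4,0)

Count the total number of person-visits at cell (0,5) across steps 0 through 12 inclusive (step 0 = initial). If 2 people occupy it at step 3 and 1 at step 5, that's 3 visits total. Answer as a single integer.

Answer: 0

Derivation:
Step 0: p0@(2,2) p1@(0,3) p2@(3,3) p3@(4,0) -> at (0,5): 0 [-], cum=0
Step 1: p0@(1,2) p1@ESC p2@(3,4) p3@(3,0) -> at (0,5): 0 [-], cum=0
Step 2: p0@(0,2) p1@ESC p2@ESC p3@(3,1) -> at (0,5): 0 [-], cum=0
Step 3: p0@(0,3) p1@ESC p2@ESC p3@(3,2) -> at (0,5): 0 [-], cum=0
Step 4: p0@ESC p1@ESC p2@ESC p3@(3,3) -> at (0,5): 0 [-], cum=0
Step 5: p0@ESC p1@ESC p2@ESC p3@(3,4) -> at (0,5): 0 [-], cum=0
Step 6: p0@ESC p1@ESC p2@ESC p3@ESC -> at (0,5): 0 [-], cum=0
Total visits = 0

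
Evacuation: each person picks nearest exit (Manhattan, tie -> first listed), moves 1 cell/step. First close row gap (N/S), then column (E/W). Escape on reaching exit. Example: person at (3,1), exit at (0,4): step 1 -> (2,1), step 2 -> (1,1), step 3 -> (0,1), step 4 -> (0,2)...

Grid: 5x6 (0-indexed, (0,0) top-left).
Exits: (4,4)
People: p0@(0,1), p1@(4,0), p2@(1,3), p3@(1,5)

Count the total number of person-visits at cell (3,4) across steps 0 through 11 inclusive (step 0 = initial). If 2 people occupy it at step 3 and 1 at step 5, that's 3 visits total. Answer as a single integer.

Step 0: p0@(0,1) p1@(4,0) p2@(1,3) p3@(1,5) -> at (3,4): 0 [-], cum=0
Step 1: p0@(1,1) p1@(4,1) p2@(2,3) p3@(2,5) -> at (3,4): 0 [-], cum=0
Step 2: p0@(2,1) p1@(4,2) p2@(3,3) p3@(3,5) -> at (3,4): 0 [-], cum=0
Step 3: p0@(3,1) p1@(4,3) p2@(4,3) p3@(4,5) -> at (3,4): 0 [-], cum=0
Step 4: p0@(4,1) p1@ESC p2@ESC p3@ESC -> at (3,4): 0 [-], cum=0
Step 5: p0@(4,2) p1@ESC p2@ESC p3@ESC -> at (3,4): 0 [-], cum=0
Step 6: p0@(4,3) p1@ESC p2@ESC p3@ESC -> at (3,4): 0 [-], cum=0
Step 7: p0@ESC p1@ESC p2@ESC p3@ESC -> at (3,4): 0 [-], cum=0
Total visits = 0

Answer: 0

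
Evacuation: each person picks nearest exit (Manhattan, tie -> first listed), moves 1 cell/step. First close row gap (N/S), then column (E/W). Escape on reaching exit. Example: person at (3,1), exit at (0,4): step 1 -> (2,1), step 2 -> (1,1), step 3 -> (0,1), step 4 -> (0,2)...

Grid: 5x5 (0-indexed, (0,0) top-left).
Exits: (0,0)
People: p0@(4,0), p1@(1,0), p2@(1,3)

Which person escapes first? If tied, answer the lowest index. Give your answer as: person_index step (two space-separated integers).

Answer: 1 1

Derivation:
Step 1: p0:(4,0)->(3,0) | p1:(1,0)->(0,0)->EXIT | p2:(1,3)->(0,3)
Step 2: p0:(3,0)->(2,0) | p1:escaped | p2:(0,3)->(0,2)
Step 3: p0:(2,0)->(1,0) | p1:escaped | p2:(0,2)->(0,1)
Step 4: p0:(1,0)->(0,0)->EXIT | p1:escaped | p2:(0,1)->(0,0)->EXIT
Exit steps: [4, 1, 4]
First to escape: p1 at step 1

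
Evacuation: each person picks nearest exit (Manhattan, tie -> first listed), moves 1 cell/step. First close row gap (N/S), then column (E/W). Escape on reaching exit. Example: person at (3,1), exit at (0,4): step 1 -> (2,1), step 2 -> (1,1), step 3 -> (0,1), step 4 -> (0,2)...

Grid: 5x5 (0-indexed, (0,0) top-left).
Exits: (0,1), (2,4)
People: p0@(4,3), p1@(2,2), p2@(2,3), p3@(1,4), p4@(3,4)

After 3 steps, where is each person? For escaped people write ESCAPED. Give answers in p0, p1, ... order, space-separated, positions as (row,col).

Step 1: p0:(4,3)->(3,3) | p1:(2,2)->(2,3) | p2:(2,3)->(2,4)->EXIT | p3:(1,4)->(2,4)->EXIT | p4:(3,4)->(2,4)->EXIT
Step 2: p0:(3,3)->(2,3) | p1:(2,3)->(2,4)->EXIT | p2:escaped | p3:escaped | p4:escaped
Step 3: p0:(2,3)->(2,4)->EXIT | p1:escaped | p2:escaped | p3:escaped | p4:escaped

ESCAPED ESCAPED ESCAPED ESCAPED ESCAPED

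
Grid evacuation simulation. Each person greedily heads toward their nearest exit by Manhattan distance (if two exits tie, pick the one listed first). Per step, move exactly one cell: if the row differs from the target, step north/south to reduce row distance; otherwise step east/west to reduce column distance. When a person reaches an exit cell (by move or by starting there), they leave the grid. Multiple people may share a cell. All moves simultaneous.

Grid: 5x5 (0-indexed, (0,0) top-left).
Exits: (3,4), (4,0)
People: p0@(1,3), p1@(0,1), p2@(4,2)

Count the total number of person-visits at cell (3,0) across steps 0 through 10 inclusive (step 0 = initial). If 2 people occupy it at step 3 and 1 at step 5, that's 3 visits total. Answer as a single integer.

Answer: 0

Derivation:
Step 0: p0@(1,3) p1@(0,1) p2@(4,2) -> at (3,0): 0 [-], cum=0
Step 1: p0@(2,3) p1@(1,1) p2@(4,1) -> at (3,0): 0 [-], cum=0
Step 2: p0@(3,3) p1@(2,1) p2@ESC -> at (3,0): 0 [-], cum=0
Step 3: p0@ESC p1@(3,1) p2@ESC -> at (3,0): 0 [-], cum=0
Step 4: p0@ESC p1@(4,1) p2@ESC -> at (3,0): 0 [-], cum=0
Step 5: p0@ESC p1@ESC p2@ESC -> at (3,0): 0 [-], cum=0
Total visits = 0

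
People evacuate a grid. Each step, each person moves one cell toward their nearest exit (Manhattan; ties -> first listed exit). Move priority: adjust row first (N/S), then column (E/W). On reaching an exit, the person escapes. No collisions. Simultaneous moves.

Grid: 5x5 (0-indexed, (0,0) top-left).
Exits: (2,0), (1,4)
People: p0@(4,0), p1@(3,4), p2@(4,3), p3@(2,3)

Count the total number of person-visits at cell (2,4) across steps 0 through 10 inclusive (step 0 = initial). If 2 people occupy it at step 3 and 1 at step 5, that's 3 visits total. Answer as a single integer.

Step 0: p0@(4,0) p1@(3,4) p2@(4,3) p3@(2,3) -> at (2,4): 0 [-], cum=0
Step 1: p0@(3,0) p1@(2,4) p2@(3,3) p3@(1,3) -> at (2,4): 1 [p1], cum=1
Step 2: p0@ESC p1@ESC p2@(2,3) p3@ESC -> at (2,4): 0 [-], cum=1
Step 3: p0@ESC p1@ESC p2@(1,3) p3@ESC -> at (2,4): 0 [-], cum=1
Step 4: p0@ESC p1@ESC p2@ESC p3@ESC -> at (2,4): 0 [-], cum=1
Total visits = 1

Answer: 1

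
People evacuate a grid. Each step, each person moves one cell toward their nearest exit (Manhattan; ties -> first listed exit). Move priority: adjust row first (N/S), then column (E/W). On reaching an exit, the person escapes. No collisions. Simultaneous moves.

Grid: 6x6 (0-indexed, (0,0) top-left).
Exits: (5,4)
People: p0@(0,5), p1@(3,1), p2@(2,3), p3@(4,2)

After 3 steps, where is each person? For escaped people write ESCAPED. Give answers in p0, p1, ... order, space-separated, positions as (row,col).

Step 1: p0:(0,5)->(1,5) | p1:(3,1)->(4,1) | p2:(2,3)->(3,3) | p3:(4,2)->(5,2)
Step 2: p0:(1,5)->(2,5) | p1:(4,1)->(5,1) | p2:(3,3)->(4,3) | p3:(5,2)->(5,3)
Step 3: p0:(2,5)->(3,5) | p1:(5,1)->(5,2) | p2:(4,3)->(5,3) | p3:(5,3)->(5,4)->EXIT

(3,5) (5,2) (5,3) ESCAPED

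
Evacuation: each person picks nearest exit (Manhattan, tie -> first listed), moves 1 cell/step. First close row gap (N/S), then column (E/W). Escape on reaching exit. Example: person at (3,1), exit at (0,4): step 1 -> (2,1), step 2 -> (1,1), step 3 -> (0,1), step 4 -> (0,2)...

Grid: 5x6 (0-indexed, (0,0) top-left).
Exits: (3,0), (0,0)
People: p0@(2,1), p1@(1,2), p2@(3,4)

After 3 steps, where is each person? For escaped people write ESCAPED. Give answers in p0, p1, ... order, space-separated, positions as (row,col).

Step 1: p0:(2,1)->(3,1) | p1:(1,2)->(0,2) | p2:(3,4)->(3,3)
Step 2: p0:(3,1)->(3,0)->EXIT | p1:(0,2)->(0,1) | p2:(3,3)->(3,2)
Step 3: p0:escaped | p1:(0,1)->(0,0)->EXIT | p2:(3,2)->(3,1)

ESCAPED ESCAPED (3,1)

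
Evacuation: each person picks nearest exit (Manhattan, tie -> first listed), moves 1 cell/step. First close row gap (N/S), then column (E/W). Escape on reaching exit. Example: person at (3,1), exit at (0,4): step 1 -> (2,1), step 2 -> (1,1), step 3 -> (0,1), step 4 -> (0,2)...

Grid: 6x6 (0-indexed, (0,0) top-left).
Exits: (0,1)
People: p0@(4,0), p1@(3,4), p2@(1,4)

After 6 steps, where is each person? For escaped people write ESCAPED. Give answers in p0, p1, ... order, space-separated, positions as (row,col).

Step 1: p0:(4,0)->(3,0) | p1:(3,4)->(2,4) | p2:(1,4)->(0,4)
Step 2: p0:(3,0)->(2,0) | p1:(2,4)->(1,4) | p2:(0,4)->(0,3)
Step 3: p0:(2,0)->(1,0) | p1:(1,4)->(0,4) | p2:(0,3)->(0,2)
Step 4: p0:(1,0)->(0,0) | p1:(0,4)->(0,3) | p2:(0,2)->(0,1)->EXIT
Step 5: p0:(0,0)->(0,1)->EXIT | p1:(0,3)->(0,2) | p2:escaped
Step 6: p0:escaped | p1:(0,2)->(0,1)->EXIT | p2:escaped

ESCAPED ESCAPED ESCAPED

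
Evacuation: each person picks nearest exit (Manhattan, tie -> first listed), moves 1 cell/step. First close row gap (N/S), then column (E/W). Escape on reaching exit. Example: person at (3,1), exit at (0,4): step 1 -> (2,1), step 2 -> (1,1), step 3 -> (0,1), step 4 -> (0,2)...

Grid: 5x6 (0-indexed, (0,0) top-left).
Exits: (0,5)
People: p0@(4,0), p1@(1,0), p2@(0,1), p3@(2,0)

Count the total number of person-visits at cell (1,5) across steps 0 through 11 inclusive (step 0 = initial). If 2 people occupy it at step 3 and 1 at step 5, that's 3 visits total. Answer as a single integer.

Answer: 0

Derivation:
Step 0: p0@(4,0) p1@(1,0) p2@(0,1) p3@(2,0) -> at (1,5): 0 [-], cum=0
Step 1: p0@(3,0) p1@(0,0) p2@(0,2) p3@(1,0) -> at (1,5): 0 [-], cum=0
Step 2: p0@(2,0) p1@(0,1) p2@(0,3) p3@(0,0) -> at (1,5): 0 [-], cum=0
Step 3: p0@(1,0) p1@(0,2) p2@(0,4) p3@(0,1) -> at (1,5): 0 [-], cum=0
Step 4: p0@(0,0) p1@(0,3) p2@ESC p3@(0,2) -> at (1,5): 0 [-], cum=0
Step 5: p0@(0,1) p1@(0,4) p2@ESC p3@(0,3) -> at (1,5): 0 [-], cum=0
Step 6: p0@(0,2) p1@ESC p2@ESC p3@(0,4) -> at (1,5): 0 [-], cum=0
Step 7: p0@(0,3) p1@ESC p2@ESC p3@ESC -> at (1,5): 0 [-], cum=0
Step 8: p0@(0,4) p1@ESC p2@ESC p3@ESC -> at (1,5): 0 [-], cum=0
Step 9: p0@ESC p1@ESC p2@ESC p3@ESC -> at (1,5): 0 [-], cum=0
Total visits = 0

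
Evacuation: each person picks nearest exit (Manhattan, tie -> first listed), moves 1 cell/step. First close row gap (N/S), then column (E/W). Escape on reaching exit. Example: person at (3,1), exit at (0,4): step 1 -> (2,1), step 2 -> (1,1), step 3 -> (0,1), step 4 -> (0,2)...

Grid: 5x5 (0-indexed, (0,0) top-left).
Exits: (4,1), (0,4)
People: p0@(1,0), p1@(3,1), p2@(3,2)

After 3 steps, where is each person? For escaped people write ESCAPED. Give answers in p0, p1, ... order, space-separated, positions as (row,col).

Step 1: p0:(1,0)->(2,0) | p1:(3,1)->(4,1)->EXIT | p2:(3,2)->(4,2)
Step 2: p0:(2,0)->(3,0) | p1:escaped | p2:(4,2)->(4,1)->EXIT
Step 3: p0:(3,0)->(4,0) | p1:escaped | p2:escaped

(4,0) ESCAPED ESCAPED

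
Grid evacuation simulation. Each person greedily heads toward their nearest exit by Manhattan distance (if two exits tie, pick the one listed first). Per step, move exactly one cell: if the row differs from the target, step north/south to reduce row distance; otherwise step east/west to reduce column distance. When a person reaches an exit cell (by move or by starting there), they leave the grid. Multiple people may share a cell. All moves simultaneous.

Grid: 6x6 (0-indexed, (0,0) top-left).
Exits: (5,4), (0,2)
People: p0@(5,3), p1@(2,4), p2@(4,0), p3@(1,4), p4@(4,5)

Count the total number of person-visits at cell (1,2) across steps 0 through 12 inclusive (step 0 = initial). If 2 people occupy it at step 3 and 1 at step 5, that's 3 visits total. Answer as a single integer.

Answer: 0

Derivation:
Step 0: p0@(5,3) p1@(2,4) p2@(4,0) p3@(1,4) p4@(4,5) -> at (1,2): 0 [-], cum=0
Step 1: p0@ESC p1@(3,4) p2@(5,0) p3@(0,4) p4@(5,5) -> at (1,2): 0 [-], cum=0
Step 2: p0@ESC p1@(4,4) p2@(5,1) p3@(0,3) p4@ESC -> at (1,2): 0 [-], cum=0
Step 3: p0@ESC p1@ESC p2@(5,2) p3@ESC p4@ESC -> at (1,2): 0 [-], cum=0
Step 4: p0@ESC p1@ESC p2@(5,3) p3@ESC p4@ESC -> at (1,2): 0 [-], cum=0
Step 5: p0@ESC p1@ESC p2@ESC p3@ESC p4@ESC -> at (1,2): 0 [-], cum=0
Total visits = 0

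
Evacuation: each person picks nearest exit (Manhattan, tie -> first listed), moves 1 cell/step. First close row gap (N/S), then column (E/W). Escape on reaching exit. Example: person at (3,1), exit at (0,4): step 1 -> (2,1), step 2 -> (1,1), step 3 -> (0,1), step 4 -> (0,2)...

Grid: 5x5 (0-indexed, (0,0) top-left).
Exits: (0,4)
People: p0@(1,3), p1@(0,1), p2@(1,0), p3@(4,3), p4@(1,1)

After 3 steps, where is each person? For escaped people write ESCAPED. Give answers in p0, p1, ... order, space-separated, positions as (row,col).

Step 1: p0:(1,3)->(0,3) | p1:(0,1)->(0,2) | p2:(1,0)->(0,0) | p3:(4,3)->(3,3) | p4:(1,1)->(0,1)
Step 2: p0:(0,3)->(0,4)->EXIT | p1:(0,2)->(0,3) | p2:(0,0)->(0,1) | p3:(3,3)->(2,3) | p4:(0,1)->(0,2)
Step 3: p0:escaped | p1:(0,3)->(0,4)->EXIT | p2:(0,1)->(0,2) | p3:(2,3)->(1,3) | p4:(0,2)->(0,3)

ESCAPED ESCAPED (0,2) (1,3) (0,3)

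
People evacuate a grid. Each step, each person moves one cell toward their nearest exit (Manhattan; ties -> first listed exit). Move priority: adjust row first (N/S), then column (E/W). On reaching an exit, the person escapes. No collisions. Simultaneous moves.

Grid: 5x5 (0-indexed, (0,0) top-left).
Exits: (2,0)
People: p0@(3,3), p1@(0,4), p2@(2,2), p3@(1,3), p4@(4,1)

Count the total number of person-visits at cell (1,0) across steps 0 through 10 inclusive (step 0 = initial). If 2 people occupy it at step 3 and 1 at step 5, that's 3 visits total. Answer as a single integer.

Step 0: p0@(3,3) p1@(0,4) p2@(2,2) p3@(1,3) p4@(4,1) -> at (1,0): 0 [-], cum=0
Step 1: p0@(2,3) p1@(1,4) p2@(2,1) p3@(2,3) p4@(3,1) -> at (1,0): 0 [-], cum=0
Step 2: p0@(2,2) p1@(2,4) p2@ESC p3@(2,2) p4@(2,1) -> at (1,0): 0 [-], cum=0
Step 3: p0@(2,1) p1@(2,3) p2@ESC p3@(2,1) p4@ESC -> at (1,0): 0 [-], cum=0
Step 4: p0@ESC p1@(2,2) p2@ESC p3@ESC p4@ESC -> at (1,0): 0 [-], cum=0
Step 5: p0@ESC p1@(2,1) p2@ESC p3@ESC p4@ESC -> at (1,0): 0 [-], cum=0
Step 6: p0@ESC p1@ESC p2@ESC p3@ESC p4@ESC -> at (1,0): 0 [-], cum=0
Total visits = 0

Answer: 0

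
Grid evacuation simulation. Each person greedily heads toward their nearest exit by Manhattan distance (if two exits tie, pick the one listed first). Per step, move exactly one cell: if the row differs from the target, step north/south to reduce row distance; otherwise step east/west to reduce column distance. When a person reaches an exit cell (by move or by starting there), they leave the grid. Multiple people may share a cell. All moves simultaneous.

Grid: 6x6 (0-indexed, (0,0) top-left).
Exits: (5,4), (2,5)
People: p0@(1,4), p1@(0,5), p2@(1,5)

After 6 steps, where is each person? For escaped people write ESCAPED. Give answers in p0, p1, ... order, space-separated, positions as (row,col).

Step 1: p0:(1,4)->(2,4) | p1:(0,5)->(1,5) | p2:(1,5)->(2,5)->EXIT
Step 2: p0:(2,4)->(2,5)->EXIT | p1:(1,5)->(2,5)->EXIT | p2:escaped

ESCAPED ESCAPED ESCAPED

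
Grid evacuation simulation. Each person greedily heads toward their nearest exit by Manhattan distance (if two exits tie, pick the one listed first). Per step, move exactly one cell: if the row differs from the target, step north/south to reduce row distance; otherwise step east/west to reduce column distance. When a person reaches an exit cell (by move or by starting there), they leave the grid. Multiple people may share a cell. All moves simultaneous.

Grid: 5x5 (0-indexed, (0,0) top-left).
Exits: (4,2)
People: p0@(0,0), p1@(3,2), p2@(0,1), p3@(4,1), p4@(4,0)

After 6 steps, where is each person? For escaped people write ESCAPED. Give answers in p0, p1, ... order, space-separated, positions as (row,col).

Step 1: p0:(0,0)->(1,0) | p1:(3,2)->(4,2)->EXIT | p2:(0,1)->(1,1) | p3:(4,1)->(4,2)->EXIT | p4:(4,0)->(4,1)
Step 2: p0:(1,0)->(2,0) | p1:escaped | p2:(1,1)->(2,1) | p3:escaped | p4:(4,1)->(4,2)->EXIT
Step 3: p0:(2,0)->(3,0) | p1:escaped | p2:(2,1)->(3,1) | p3:escaped | p4:escaped
Step 4: p0:(3,0)->(4,0) | p1:escaped | p2:(3,1)->(4,1) | p3:escaped | p4:escaped
Step 5: p0:(4,0)->(4,1) | p1:escaped | p2:(4,1)->(4,2)->EXIT | p3:escaped | p4:escaped
Step 6: p0:(4,1)->(4,2)->EXIT | p1:escaped | p2:escaped | p3:escaped | p4:escaped

ESCAPED ESCAPED ESCAPED ESCAPED ESCAPED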